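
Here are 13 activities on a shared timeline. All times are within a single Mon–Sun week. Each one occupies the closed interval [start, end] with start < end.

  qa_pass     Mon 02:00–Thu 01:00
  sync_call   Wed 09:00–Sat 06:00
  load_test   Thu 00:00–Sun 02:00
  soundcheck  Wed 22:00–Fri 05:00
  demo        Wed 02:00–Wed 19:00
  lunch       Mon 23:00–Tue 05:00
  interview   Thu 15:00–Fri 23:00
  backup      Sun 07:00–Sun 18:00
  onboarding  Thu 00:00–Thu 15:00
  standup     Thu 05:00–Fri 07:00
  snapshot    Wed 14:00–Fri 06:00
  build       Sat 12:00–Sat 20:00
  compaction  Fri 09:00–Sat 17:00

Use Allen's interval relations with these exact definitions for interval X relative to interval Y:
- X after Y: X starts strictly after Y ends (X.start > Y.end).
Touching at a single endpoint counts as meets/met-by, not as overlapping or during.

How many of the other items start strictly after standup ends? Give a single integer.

Target standup = [Thu 05:00, Fri 07:00].
backup [Sun 07:00, Sun 18:00] → after → counts.
build [Sat 12:00, Sat 20:00] → after → counts.
compaction [Fri 09:00, Sat 17:00] → after → counts.
demo [Wed 02:00, Wed 19:00] → before → no.
interview [Thu 15:00, Fri 23:00] → overlapped-by → no.
load_test [Thu 00:00, Sun 02:00] → contains → no.
lunch [Mon 23:00, Tue 05:00] → before → no.
onboarding [Thu 00:00, Thu 15:00] → overlaps → no.
qa_pass [Mon 02:00, Thu 01:00] → before → no.
snapshot [Wed 14:00, Fri 06:00] → overlaps → no.
soundcheck [Wed 22:00, Fri 05:00] → overlaps → no.
sync_call [Wed 09:00, Sat 06:00] → contains → no.
Total: 3.

3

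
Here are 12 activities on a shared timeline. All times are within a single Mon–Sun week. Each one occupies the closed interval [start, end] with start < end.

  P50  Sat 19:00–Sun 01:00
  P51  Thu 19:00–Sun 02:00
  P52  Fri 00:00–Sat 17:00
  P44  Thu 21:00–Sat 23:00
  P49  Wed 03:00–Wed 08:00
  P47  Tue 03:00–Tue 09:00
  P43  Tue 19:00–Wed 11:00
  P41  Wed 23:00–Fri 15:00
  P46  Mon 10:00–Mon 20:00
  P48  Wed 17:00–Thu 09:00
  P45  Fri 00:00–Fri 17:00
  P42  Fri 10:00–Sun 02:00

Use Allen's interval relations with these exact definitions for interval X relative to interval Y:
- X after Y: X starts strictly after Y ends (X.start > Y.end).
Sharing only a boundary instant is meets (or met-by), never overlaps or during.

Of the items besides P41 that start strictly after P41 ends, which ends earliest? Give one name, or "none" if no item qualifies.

Target P41 = [Wed 23:00, Fri 15:00].
P42 [Fri 10:00, Sun 02:00] → overlapped-by → excluded.
P43 [Tue 19:00, Wed 11:00] → before → excluded.
P44 [Thu 21:00, Sat 23:00] → overlapped-by → excluded.
P45 [Fri 00:00, Fri 17:00] → overlapped-by → excluded.
P46 [Mon 10:00, Mon 20:00] → before → excluded.
P47 [Tue 03:00, Tue 09:00] → before → excluded.
P48 [Wed 17:00, Thu 09:00] → overlaps → excluded.
P49 [Wed 03:00, Wed 08:00] → before → excluded.
P50 [Sat 19:00, Sun 01:00] → after → candidate.
P51 [Thu 19:00, Sun 02:00] → overlapped-by → excluded.
P52 [Fri 00:00, Sat 17:00] → overlapped-by → excluded.
Among candidates, earliest end is Sun 01:00 → P50.

P50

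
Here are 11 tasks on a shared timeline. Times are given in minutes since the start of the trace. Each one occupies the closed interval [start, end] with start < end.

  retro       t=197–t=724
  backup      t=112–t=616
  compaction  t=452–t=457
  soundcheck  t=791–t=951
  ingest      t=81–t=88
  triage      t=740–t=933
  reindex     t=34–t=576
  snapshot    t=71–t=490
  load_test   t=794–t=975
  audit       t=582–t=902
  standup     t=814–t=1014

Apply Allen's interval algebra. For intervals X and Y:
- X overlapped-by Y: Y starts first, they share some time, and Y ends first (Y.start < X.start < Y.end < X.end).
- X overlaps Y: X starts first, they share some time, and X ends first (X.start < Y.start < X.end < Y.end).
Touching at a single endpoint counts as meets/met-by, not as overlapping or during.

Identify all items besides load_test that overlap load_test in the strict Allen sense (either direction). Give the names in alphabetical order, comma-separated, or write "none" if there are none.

audit, soundcheck, standup, triage

Target load_test = [t=794, t=975].
audit [t=582, t=902] → overlaps → yes.
backup [t=112, t=616] → before → no.
compaction [t=452, t=457] → before → no.
ingest [t=81, t=88] → before → no.
reindex [t=34, t=576] → before → no.
retro [t=197, t=724] → before → no.
snapshot [t=71, t=490] → before → no.
soundcheck [t=791, t=951] → overlaps → yes.
standup [t=814, t=1014] → overlapped-by → yes.
triage [t=740, t=933] → overlaps → yes.
Result: audit, soundcheck, standup, triage.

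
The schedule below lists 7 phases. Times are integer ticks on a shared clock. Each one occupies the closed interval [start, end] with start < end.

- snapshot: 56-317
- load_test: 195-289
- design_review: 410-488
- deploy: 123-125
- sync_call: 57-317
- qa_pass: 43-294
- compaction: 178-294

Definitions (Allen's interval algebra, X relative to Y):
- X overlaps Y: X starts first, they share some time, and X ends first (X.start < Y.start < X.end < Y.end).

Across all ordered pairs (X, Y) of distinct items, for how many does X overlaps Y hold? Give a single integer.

2

Checking all 42 ordered pairs for relation 'overlaps'; matching pairs in alphabetical order:
(qa_pass, snapshot): qa_pass overlaps snapshot ✓
(qa_pass, sync_call): qa_pass overlaps sync_call ✓
Count: 2.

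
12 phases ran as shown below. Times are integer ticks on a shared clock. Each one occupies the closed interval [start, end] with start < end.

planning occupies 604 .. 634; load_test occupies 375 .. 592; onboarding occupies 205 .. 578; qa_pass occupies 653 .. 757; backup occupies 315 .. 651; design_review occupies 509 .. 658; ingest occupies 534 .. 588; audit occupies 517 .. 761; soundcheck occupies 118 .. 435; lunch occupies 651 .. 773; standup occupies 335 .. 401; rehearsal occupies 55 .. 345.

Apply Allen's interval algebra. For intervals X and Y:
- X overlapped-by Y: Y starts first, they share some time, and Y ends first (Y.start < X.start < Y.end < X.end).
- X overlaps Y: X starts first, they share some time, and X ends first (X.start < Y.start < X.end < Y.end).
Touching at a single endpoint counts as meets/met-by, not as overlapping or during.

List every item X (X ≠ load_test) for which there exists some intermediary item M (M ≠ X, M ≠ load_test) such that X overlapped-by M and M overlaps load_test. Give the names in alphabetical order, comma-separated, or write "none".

Target load_test = [375, 592].
Intermediaries M with M overlaps load_test: onboarding, soundcheck, standup.
Via onboarding — items with X overlapped-by onboarding: audit, backup, design_review, ingest.
Via soundcheck — items with X overlapped-by soundcheck: backup, onboarding.
Via standup — items with X overlapped-by standup: none.
Union: audit, backup, design_review, ingest, onboarding.

audit, backup, design_review, ingest, onboarding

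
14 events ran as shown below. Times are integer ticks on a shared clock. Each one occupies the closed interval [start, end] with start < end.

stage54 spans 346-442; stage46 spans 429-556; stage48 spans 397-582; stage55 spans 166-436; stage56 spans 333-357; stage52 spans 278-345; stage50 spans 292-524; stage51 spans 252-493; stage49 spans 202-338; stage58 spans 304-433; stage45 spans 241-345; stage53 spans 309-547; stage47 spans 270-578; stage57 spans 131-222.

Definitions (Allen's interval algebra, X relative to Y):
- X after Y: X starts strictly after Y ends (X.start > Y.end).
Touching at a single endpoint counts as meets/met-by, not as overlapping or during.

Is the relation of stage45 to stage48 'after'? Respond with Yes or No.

stage45 = [241, 345], stage48 = [397, 582].
Actual relation of stage45 to stage48: before.
Asked whether 'after' holds → No.

No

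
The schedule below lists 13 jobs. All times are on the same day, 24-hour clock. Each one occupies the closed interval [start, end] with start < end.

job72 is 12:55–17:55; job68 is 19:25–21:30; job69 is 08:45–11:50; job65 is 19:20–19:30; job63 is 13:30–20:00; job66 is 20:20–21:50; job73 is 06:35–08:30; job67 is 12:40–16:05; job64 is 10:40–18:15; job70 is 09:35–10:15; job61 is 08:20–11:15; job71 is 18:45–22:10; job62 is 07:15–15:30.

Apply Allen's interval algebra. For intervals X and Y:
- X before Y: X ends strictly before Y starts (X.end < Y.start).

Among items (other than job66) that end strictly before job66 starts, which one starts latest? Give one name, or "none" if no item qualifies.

Target job66 = [20:20, 21:50].
job61 [08:20, 11:15] → before → candidate.
job62 [07:15, 15:30] → before → candidate.
job63 [13:30, 20:00] → before → candidate.
job64 [10:40, 18:15] → before → candidate.
job65 [19:20, 19:30] → before → candidate.
job67 [12:40, 16:05] → before → candidate.
job68 [19:25, 21:30] → overlaps → excluded.
job69 [08:45, 11:50] → before → candidate.
job70 [09:35, 10:15] → before → candidate.
job71 [18:45, 22:10] → contains → excluded.
job72 [12:55, 17:55] → before → candidate.
job73 [06:35, 08:30] → before → candidate.
Among candidates, latest start is 19:20 → job65.

job65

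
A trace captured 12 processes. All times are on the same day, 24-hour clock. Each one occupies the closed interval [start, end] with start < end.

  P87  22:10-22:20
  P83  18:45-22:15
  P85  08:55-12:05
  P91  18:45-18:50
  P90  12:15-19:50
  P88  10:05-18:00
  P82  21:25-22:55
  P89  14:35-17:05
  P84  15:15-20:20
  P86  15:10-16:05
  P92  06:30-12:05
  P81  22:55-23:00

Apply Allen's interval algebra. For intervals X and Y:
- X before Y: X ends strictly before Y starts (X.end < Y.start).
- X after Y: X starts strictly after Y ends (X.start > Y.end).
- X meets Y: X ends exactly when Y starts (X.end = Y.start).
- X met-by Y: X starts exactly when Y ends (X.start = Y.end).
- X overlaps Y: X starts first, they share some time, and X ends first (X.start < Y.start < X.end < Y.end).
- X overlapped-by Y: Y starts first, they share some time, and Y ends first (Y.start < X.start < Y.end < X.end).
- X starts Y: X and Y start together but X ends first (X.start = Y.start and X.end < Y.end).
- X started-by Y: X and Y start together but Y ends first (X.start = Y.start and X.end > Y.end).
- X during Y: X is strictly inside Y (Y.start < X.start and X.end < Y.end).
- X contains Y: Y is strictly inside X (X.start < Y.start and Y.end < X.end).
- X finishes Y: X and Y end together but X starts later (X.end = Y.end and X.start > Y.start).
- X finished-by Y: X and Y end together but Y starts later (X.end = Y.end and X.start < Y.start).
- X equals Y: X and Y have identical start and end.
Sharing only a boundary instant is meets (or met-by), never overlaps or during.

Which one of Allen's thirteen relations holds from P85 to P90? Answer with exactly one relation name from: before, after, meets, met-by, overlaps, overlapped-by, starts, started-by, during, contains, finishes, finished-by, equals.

before

P85 = [08:55, 12:05]; P90 = [12:15, 19:50].
Compare endpoints: P85.start < P90.start, P85.start < P90.end, P85.end < P90.start, P85.end < P90.end.
That pattern is 'before'.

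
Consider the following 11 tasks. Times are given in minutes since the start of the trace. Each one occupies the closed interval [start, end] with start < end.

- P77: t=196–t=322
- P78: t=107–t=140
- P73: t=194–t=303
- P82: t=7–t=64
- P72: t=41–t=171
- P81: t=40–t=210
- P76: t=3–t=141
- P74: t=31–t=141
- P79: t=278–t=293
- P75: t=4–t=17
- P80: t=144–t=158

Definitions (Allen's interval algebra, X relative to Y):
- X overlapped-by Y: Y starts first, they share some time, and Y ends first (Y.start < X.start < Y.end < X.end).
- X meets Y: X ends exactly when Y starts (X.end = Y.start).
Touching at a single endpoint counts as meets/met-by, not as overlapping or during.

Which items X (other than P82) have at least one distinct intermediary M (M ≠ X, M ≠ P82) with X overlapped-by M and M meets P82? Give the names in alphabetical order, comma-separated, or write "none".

Target P82 = [t=7, t=64].
Intermediaries M with M meets P82: none.
Union: none.

none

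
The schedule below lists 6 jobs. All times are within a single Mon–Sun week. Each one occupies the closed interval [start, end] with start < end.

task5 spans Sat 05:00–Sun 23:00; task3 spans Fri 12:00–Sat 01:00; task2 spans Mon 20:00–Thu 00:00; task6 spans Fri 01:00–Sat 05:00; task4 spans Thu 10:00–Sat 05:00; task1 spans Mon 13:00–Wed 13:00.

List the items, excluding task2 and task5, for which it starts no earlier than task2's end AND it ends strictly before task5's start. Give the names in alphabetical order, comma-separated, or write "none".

task3

Conditions: its start is no earlier than task2's end (X.start >= Thu 00:00) AND its end is strictly before task5's start (X.end < Sat 05:00).
task1: start Mon 13:00 >= Thu 00:00? ✗; end Wed 13:00 < Sat 05:00? ✓ → no.
task3: start Fri 12:00 >= Thu 00:00? ✓; end Sat 01:00 < Sat 05:00? ✓ → yes.
task4: start Thu 10:00 >= Thu 00:00? ✓; end Sat 05:00 < Sat 05:00? ✗ → no.
task6: start Fri 01:00 >= Thu 00:00? ✓; end Sat 05:00 < Sat 05:00? ✗ → no.
Result: task3.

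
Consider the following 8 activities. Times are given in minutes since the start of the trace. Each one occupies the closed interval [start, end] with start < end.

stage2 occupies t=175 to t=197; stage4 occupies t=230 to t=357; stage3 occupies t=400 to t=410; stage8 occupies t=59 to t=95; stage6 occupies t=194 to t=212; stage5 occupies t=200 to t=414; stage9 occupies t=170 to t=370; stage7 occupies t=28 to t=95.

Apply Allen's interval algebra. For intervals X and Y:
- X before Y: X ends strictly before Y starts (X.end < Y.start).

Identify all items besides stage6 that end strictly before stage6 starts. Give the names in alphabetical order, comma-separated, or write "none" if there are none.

stage7, stage8

Target stage6 = [t=194, t=212].
stage2 [t=175, t=197] → overlaps → no.
stage3 [t=400, t=410] → after → no.
stage4 [t=230, t=357] → after → no.
stage5 [t=200, t=414] → overlapped-by → no.
stage7 [t=28, t=95] → before → yes.
stage8 [t=59, t=95] → before → yes.
stage9 [t=170, t=370] → contains → no.
Result: stage7, stage8.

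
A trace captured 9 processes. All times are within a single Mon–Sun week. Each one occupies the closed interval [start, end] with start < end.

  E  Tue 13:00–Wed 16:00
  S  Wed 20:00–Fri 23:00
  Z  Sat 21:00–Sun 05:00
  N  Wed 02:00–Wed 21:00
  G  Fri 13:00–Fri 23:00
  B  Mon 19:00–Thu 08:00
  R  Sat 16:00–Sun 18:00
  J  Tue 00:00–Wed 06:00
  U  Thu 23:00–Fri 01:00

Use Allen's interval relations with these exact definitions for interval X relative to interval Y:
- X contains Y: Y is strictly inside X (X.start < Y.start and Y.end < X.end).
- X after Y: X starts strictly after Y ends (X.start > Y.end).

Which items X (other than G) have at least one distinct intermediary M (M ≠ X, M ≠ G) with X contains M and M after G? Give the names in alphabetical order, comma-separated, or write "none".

Target G = [Fri 13:00, Fri 23:00].
Intermediaries M with M after G: R, Z.
Via R — items with X contains R: none.
Via Z — items with X contains Z: R.
Union: R.

R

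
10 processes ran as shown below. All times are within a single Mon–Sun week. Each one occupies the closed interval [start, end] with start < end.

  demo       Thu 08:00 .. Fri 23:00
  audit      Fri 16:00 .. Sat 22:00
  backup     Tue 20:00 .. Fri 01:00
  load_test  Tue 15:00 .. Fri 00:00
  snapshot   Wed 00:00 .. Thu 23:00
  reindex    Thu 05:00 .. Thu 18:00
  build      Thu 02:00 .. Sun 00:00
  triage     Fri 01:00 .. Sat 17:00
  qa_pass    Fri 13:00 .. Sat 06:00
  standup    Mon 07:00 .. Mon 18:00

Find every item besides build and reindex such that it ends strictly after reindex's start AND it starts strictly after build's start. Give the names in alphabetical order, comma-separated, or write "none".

audit, demo, qa_pass, triage

Conditions: its end is strictly after reindex's start (X.end > Thu 05:00) AND its start is strictly after build's start (X.start > Thu 02:00).
audit: end Sat 22:00 > Thu 05:00? ✓; start Fri 16:00 > Thu 02:00? ✓ → yes.
backup: end Fri 01:00 > Thu 05:00? ✓; start Tue 20:00 > Thu 02:00? ✗ → no.
demo: end Fri 23:00 > Thu 05:00? ✓; start Thu 08:00 > Thu 02:00? ✓ → yes.
load_test: end Fri 00:00 > Thu 05:00? ✓; start Tue 15:00 > Thu 02:00? ✗ → no.
qa_pass: end Sat 06:00 > Thu 05:00? ✓; start Fri 13:00 > Thu 02:00? ✓ → yes.
snapshot: end Thu 23:00 > Thu 05:00? ✓; start Wed 00:00 > Thu 02:00? ✗ → no.
standup: end Mon 18:00 > Thu 05:00? ✗; start Mon 07:00 > Thu 02:00? ✗ → no.
triage: end Sat 17:00 > Thu 05:00? ✓; start Fri 01:00 > Thu 02:00? ✓ → yes.
Result: audit, demo, qa_pass, triage.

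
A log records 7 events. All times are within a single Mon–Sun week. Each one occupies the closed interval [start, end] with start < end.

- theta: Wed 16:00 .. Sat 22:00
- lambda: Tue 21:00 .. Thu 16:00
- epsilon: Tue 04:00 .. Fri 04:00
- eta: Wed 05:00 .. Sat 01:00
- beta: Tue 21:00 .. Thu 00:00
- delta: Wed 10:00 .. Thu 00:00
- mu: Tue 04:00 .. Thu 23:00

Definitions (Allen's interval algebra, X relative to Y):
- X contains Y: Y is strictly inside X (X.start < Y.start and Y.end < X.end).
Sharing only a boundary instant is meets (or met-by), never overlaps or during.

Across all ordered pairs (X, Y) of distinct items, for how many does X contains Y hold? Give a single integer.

8

Checking all 42 ordered pairs for relation 'contains'; matching pairs in alphabetical order:
(epsilon, beta): epsilon contains beta ✓
(epsilon, delta): epsilon contains delta ✓
(epsilon, lambda): epsilon contains lambda ✓
(eta, delta): eta contains delta ✓
(lambda, delta): lambda contains delta ✓
(mu, beta): mu contains beta ✓
(mu, delta): mu contains delta ✓
(mu, lambda): mu contains lambda ✓
Count: 8.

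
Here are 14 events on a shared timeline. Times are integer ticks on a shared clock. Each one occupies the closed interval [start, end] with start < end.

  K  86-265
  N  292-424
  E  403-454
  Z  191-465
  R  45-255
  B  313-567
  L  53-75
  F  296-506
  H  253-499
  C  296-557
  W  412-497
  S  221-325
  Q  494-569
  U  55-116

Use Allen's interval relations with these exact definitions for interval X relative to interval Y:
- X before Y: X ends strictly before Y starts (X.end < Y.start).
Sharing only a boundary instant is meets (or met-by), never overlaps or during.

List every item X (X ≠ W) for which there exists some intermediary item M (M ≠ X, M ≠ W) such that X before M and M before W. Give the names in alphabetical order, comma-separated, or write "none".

Target W = [412, 497].
Intermediaries M with M before W: K, L, R, S, U.
Via K — items with X before K: L.
Via L — items with X before L: none.
Via R — items with X before R: none.
Via S — items with X before S: L, U.
Via U — items with X before U: none.
Union: L, U.

L, U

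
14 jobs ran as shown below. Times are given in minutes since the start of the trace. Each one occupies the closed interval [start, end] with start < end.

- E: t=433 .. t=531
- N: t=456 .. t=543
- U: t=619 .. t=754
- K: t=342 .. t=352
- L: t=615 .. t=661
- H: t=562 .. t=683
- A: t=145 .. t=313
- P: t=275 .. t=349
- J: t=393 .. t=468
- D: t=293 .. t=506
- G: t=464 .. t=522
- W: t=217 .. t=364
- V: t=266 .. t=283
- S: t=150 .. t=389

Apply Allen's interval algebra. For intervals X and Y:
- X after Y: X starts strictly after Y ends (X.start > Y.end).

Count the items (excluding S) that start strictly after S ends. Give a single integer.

7

Target S = [t=150, t=389].
A [t=145, t=313] → overlaps → no.
D [t=293, t=506] → overlapped-by → no.
E [t=433, t=531] → after → counts.
G [t=464, t=522] → after → counts.
H [t=562, t=683] → after → counts.
J [t=393, t=468] → after → counts.
K [t=342, t=352] → during → no.
L [t=615, t=661] → after → counts.
N [t=456, t=543] → after → counts.
P [t=275, t=349] → during → no.
U [t=619, t=754] → after → counts.
V [t=266, t=283] → during → no.
W [t=217, t=364] → during → no.
Total: 7.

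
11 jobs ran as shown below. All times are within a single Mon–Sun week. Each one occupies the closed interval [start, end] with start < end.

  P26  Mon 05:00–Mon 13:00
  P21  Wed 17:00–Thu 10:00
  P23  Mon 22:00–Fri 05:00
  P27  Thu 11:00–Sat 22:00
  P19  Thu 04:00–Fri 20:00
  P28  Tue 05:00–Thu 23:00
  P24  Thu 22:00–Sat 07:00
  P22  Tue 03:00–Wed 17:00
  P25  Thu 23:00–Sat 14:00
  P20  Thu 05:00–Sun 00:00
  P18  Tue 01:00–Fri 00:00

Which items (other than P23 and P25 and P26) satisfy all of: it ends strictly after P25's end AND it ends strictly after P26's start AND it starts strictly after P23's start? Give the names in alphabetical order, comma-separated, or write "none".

P20, P27

Conditions: its end is strictly after P25's end (X.end > Sat 14:00) AND its end is strictly after P26's start (X.end > Mon 05:00) AND its start is strictly after P23's start (X.start > Mon 22:00).
P18: end Fri 00:00 > Sat 14:00? ✗; end Fri 00:00 > Mon 05:00? ✓; start Tue 01:00 > Mon 22:00? ✓ → no.
P19: end Fri 20:00 > Sat 14:00? ✗; end Fri 20:00 > Mon 05:00? ✓; start Thu 04:00 > Mon 22:00? ✓ → no.
P20: end Sun 00:00 > Sat 14:00? ✓; end Sun 00:00 > Mon 05:00? ✓; start Thu 05:00 > Mon 22:00? ✓ → yes.
P21: end Thu 10:00 > Sat 14:00? ✗; end Thu 10:00 > Mon 05:00? ✓; start Wed 17:00 > Mon 22:00? ✓ → no.
P22: end Wed 17:00 > Sat 14:00? ✗; end Wed 17:00 > Mon 05:00? ✓; start Tue 03:00 > Mon 22:00? ✓ → no.
P24: end Sat 07:00 > Sat 14:00? ✗; end Sat 07:00 > Mon 05:00? ✓; start Thu 22:00 > Mon 22:00? ✓ → no.
P27: end Sat 22:00 > Sat 14:00? ✓; end Sat 22:00 > Mon 05:00? ✓; start Thu 11:00 > Mon 22:00? ✓ → yes.
P28: end Thu 23:00 > Sat 14:00? ✗; end Thu 23:00 > Mon 05:00? ✓; start Tue 05:00 > Mon 22:00? ✓ → no.
Result: P20, P27.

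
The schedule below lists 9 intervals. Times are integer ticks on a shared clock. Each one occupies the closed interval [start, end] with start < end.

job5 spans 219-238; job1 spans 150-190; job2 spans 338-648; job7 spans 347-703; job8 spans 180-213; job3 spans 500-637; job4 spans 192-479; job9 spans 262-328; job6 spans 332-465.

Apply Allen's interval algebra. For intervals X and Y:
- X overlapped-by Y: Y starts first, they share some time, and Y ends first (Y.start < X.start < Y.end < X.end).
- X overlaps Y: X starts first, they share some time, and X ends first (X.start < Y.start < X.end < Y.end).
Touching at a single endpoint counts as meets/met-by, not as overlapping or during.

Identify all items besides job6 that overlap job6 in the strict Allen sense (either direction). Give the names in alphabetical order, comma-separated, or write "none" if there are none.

job2, job7

Target job6 = [332, 465].
job1 [150, 190] → before → no.
job2 [338, 648] → overlapped-by → yes.
job3 [500, 637] → after → no.
job4 [192, 479] → contains → no.
job5 [219, 238] → before → no.
job7 [347, 703] → overlapped-by → yes.
job8 [180, 213] → before → no.
job9 [262, 328] → before → no.
Result: job2, job7.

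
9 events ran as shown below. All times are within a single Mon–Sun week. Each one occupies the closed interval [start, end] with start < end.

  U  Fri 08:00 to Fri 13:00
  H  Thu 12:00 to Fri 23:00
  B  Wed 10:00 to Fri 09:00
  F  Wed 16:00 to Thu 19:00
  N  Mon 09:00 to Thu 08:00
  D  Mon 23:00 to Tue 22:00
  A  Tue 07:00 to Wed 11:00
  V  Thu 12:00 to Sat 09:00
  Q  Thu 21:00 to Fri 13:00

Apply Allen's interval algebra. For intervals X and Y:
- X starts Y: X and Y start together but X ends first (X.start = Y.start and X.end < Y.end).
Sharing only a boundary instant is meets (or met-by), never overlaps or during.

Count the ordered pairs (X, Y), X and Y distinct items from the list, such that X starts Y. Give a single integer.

1

Checking all 72 ordered pairs for relation 'starts'; matching pairs in alphabetical order:
(H, V): H starts V ✓
Count: 1.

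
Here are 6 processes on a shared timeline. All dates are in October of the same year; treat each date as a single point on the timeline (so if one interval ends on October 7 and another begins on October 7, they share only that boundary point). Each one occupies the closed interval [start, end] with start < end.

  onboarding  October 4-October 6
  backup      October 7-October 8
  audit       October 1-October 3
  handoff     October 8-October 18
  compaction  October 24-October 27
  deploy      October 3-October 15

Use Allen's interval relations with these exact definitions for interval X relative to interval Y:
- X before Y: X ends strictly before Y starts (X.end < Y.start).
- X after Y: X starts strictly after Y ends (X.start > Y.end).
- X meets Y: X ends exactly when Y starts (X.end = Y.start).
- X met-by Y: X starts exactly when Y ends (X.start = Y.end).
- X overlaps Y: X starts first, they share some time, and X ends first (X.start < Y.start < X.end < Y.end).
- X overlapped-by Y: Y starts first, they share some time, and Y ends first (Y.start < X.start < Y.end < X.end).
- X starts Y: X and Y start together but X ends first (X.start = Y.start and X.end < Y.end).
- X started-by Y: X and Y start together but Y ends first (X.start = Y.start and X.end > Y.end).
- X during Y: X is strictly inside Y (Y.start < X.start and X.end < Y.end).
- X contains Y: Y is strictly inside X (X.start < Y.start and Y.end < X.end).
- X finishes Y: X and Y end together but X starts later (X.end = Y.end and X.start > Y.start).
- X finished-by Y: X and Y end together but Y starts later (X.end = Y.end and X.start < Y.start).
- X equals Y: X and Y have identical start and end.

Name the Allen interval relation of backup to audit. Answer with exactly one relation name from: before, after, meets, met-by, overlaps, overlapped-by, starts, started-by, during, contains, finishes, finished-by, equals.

after

backup = [October 7, October 8]; audit = [October 1, October 3].
Compare endpoints: backup.start > audit.start, backup.start > audit.end, backup.end > audit.start, backup.end > audit.end.
That pattern is 'after'.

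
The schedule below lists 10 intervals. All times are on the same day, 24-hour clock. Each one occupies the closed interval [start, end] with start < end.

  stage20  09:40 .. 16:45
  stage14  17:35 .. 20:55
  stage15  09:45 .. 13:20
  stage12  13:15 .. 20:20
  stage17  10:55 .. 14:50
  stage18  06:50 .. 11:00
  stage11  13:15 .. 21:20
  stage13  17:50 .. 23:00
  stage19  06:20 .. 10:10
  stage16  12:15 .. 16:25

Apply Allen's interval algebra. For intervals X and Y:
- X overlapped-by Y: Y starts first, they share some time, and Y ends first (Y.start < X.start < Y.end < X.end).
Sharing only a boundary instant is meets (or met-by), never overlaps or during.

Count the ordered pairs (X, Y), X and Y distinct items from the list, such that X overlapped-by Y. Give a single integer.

21

Checking all 90 ordered pairs for relation 'overlapped-by'; matching pairs in alphabetical order:
(stage11, stage15): stage11 overlapped-by stage15 ✓
(stage11, stage16): stage11 overlapped-by stage16 ✓
(stage11, stage17): stage11 overlapped-by stage17 ✓
(stage11, stage20): stage11 overlapped-by stage20 ✓
(stage12, stage15): stage12 overlapped-by stage15 ✓
(stage12, stage16): stage12 overlapped-by stage16 ✓
(stage12, stage17): stage12 overlapped-by stage17 ✓
(stage12, stage20): stage12 overlapped-by stage20 ✓
(stage13, stage11): stage13 overlapped-by stage11 ✓
(stage13, stage12): stage13 overlapped-by stage12 ✓
(stage13, stage14): stage13 overlapped-by stage14 ✓
(stage14, stage12): stage14 overlapped-by stage12 ✓
(stage15, stage18): stage15 overlapped-by stage18 ✓
(stage15, stage19): stage15 overlapped-by stage19 ✓
(stage16, stage15): stage16 overlapped-by stage15 ✓
(stage16, stage17): stage16 overlapped-by stage17 ✓
(stage17, stage15): stage17 overlapped-by stage15 ✓
(stage17, stage18): stage17 overlapped-by stage18 ✓
(stage18, stage19): stage18 overlapped-by stage19 ✓
(stage20, stage18): stage20 overlapped-by stage18 ✓
(stage20, stage19): stage20 overlapped-by stage19 ✓
Count: 21.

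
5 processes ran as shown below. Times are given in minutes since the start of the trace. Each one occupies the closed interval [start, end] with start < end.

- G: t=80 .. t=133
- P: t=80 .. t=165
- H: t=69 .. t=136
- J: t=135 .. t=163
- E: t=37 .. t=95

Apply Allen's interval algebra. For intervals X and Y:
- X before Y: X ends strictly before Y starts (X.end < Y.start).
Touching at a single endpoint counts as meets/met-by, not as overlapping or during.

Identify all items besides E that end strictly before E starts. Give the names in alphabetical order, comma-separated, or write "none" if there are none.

none

Target E = [t=37, t=95].
G [t=80, t=133] → overlapped-by → no.
H [t=69, t=136] → overlapped-by → no.
J [t=135, t=163] → after → no.
P [t=80, t=165] → overlapped-by → no.
Result: none.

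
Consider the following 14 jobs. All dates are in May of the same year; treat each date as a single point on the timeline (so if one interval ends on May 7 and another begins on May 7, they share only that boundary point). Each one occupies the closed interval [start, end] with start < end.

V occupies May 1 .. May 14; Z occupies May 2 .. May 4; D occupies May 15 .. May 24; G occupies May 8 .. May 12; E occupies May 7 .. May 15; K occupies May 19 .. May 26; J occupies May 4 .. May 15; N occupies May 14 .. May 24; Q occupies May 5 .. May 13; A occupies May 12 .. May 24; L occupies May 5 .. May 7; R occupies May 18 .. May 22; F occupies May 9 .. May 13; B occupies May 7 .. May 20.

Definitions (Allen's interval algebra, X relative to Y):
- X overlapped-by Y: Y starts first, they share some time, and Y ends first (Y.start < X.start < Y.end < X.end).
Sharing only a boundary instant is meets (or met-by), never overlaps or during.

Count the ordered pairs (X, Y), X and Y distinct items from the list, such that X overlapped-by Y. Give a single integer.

23

Checking all 182 ordered pairs for relation 'overlapped-by'; matching pairs in alphabetical order:
(A, B): A overlapped-by B ✓
(A, E): A overlapped-by E ✓
(A, F): A overlapped-by F ✓
(A, J): A overlapped-by J ✓
(A, Q): A overlapped-by Q ✓
(A, V): A overlapped-by V ✓
(B, J): B overlapped-by J ✓
(B, Q): B overlapped-by Q ✓
(B, V): B overlapped-by V ✓
(D, B): D overlapped-by B ✓
(E, Q): E overlapped-by Q ✓
(E, V): E overlapped-by V ✓
(F, G): F overlapped-by G ✓
(J, V): J overlapped-by V ✓
(K, A): K overlapped-by A ✓
(K, B): K overlapped-by B ✓
(K, D): K overlapped-by D ✓
(K, N): K overlapped-by N ✓
(K, R): K overlapped-by R ✓
(N, B): N overlapped-by B ✓
(N, E): N overlapped-by E ✓
(N, J): N overlapped-by J ✓
(R, B): R overlapped-by B ✓
Count: 23.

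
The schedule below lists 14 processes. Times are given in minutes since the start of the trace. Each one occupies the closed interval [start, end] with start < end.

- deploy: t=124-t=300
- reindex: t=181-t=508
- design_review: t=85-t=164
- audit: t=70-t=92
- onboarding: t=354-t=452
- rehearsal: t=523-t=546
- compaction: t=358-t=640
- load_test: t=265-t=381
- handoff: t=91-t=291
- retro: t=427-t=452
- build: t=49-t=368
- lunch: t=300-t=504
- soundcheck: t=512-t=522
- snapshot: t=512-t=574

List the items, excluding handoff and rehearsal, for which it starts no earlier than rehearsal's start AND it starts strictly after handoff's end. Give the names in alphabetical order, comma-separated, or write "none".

none

Conditions: its start is no earlier than rehearsal's start (X.start >= t=523) AND its start is strictly after handoff's end (X.start > t=291).
audit: start t=70 >= t=523? ✗; start t=70 > t=291? ✗ → no.
build: start t=49 >= t=523? ✗; start t=49 > t=291? ✗ → no.
compaction: start t=358 >= t=523? ✗; start t=358 > t=291? ✓ → no.
deploy: start t=124 >= t=523? ✗; start t=124 > t=291? ✗ → no.
design_review: start t=85 >= t=523? ✗; start t=85 > t=291? ✗ → no.
load_test: start t=265 >= t=523? ✗; start t=265 > t=291? ✗ → no.
lunch: start t=300 >= t=523? ✗; start t=300 > t=291? ✓ → no.
onboarding: start t=354 >= t=523? ✗; start t=354 > t=291? ✓ → no.
reindex: start t=181 >= t=523? ✗; start t=181 > t=291? ✗ → no.
retro: start t=427 >= t=523? ✗; start t=427 > t=291? ✓ → no.
snapshot: start t=512 >= t=523? ✗; start t=512 > t=291? ✓ → no.
soundcheck: start t=512 >= t=523? ✗; start t=512 > t=291? ✓ → no.
Result: none.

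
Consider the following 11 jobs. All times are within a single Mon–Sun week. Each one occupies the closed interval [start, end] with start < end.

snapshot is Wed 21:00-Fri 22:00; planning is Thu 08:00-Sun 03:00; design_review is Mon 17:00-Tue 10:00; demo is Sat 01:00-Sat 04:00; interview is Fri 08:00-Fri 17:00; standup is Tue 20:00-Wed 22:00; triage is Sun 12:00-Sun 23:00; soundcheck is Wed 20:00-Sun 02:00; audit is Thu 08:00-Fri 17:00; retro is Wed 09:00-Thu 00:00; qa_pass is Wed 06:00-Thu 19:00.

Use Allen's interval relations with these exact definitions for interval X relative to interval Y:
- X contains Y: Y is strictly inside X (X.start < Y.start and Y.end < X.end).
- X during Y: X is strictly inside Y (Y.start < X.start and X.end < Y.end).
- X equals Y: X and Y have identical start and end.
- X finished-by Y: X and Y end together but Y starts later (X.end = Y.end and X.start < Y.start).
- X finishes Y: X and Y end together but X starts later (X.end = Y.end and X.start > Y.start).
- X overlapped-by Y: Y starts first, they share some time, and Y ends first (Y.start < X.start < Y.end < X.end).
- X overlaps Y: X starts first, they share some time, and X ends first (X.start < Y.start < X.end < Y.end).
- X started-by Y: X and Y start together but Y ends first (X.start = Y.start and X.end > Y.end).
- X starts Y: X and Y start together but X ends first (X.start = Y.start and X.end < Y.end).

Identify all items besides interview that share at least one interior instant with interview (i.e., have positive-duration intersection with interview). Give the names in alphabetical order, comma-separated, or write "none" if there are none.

audit, planning, snapshot, soundcheck

Target interview = [Fri 08:00, Fri 17:00].
audit [Thu 08:00, Fri 17:00] → finished-by → yes.
demo [Sat 01:00, Sat 04:00] → after → no.
design_review [Mon 17:00, Tue 10:00] → before → no.
planning [Thu 08:00, Sun 03:00] → contains → yes.
qa_pass [Wed 06:00, Thu 19:00] → before → no.
retro [Wed 09:00, Thu 00:00] → before → no.
snapshot [Wed 21:00, Fri 22:00] → contains → yes.
soundcheck [Wed 20:00, Sun 02:00] → contains → yes.
standup [Tue 20:00, Wed 22:00] → before → no.
triage [Sun 12:00, Sun 23:00] → after → no.
Result: audit, planning, snapshot, soundcheck.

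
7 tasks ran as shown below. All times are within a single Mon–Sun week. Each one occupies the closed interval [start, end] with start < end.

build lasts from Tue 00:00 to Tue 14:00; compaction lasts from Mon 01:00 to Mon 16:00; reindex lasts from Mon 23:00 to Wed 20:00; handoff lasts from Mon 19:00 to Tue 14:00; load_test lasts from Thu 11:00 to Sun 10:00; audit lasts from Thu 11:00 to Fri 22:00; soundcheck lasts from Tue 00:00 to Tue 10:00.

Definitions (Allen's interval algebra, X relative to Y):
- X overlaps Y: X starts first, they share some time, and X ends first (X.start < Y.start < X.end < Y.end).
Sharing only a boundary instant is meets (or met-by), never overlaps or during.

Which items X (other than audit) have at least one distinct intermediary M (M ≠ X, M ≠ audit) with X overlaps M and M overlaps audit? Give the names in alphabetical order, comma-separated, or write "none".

none

Target audit = [Thu 11:00, Fri 22:00].
Intermediaries M with M overlaps audit: none.
Union: none.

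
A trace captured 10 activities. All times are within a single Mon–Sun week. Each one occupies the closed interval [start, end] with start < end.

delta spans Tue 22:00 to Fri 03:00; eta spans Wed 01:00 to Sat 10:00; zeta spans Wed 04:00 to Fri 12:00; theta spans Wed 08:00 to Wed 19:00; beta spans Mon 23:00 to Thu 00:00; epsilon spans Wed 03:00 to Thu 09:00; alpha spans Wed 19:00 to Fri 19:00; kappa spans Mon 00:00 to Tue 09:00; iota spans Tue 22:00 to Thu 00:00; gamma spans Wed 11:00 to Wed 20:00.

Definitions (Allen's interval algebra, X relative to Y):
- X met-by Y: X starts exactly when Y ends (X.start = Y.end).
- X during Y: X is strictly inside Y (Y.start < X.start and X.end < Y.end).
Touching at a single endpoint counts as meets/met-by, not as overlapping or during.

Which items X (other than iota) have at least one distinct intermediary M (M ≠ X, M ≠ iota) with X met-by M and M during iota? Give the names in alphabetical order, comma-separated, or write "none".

alpha

Target iota = [Tue 22:00, Thu 00:00].
Intermediaries M with M during iota: gamma, theta.
Via gamma — items with X met-by gamma: none.
Via theta — items with X met-by theta: alpha.
Union: alpha.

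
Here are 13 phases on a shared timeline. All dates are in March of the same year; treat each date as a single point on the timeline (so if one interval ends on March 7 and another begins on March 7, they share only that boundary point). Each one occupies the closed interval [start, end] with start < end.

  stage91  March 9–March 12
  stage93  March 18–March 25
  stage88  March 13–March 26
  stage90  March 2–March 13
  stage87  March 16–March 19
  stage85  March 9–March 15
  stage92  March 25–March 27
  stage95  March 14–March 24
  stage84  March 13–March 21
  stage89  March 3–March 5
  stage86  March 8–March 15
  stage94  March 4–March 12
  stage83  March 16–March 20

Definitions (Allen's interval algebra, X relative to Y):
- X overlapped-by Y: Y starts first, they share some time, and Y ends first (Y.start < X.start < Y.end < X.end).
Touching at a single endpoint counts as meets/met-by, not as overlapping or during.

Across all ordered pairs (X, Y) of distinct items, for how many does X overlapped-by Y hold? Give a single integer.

17

Checking all 156 ordered pairs for relation 'overlapped-by'; matching pairs in alphabetical order:
(stage84, stage85): stage84 overlapped-by stage85 ✓
(stage84, stage86): stage84 overlapped-by stage86 ✓
(stage85, stage90): stage85 overlapped-by stage90 ✓
(stage85, stage94): stage85 overlapped-by stage94 ✓
(stage86, stage90): stage86 overlapped-by stage90 ✓
(stage86, stage94): stage86 overlapped-by stage94 ✓
(stage88, stage85): stage88 overlapped-by stage85 ✓
(stage88, stage86): stage88 overlapped-by stage86 ✓
(stage92, stage88): stage92 overlapped-by stage88 ✓
(stage93, stage83): stage93 overlapped-by stage83 ✓
(stage93, stage84): stage93 overlapped-by stage84 ✓
(stage93, stage87): stage93 overlapped-by stage87 ✓
(stage93, stage95): stage93 overlapped-by stage95 ✓
(stage94, stage89): stage94 overlapped-by stage89 ✓
(stage95, stage84): stage95 overlapped-by stage84 ✓
(stage95, stage85): stage95 overlapped-by stage85 ✓
(stage95, stage86): stage95 overlapped-by stage86 ✓
Count: 17.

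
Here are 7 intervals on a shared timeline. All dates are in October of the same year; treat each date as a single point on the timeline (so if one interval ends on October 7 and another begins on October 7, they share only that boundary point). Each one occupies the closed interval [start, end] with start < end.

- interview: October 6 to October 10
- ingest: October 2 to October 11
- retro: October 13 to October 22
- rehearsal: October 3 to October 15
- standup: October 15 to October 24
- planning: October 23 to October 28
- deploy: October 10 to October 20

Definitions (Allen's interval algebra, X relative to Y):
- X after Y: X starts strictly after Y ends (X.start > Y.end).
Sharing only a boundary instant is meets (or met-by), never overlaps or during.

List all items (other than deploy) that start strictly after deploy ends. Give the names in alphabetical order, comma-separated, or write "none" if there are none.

Target deploy = [October 10, October 20].
ingest [October 2, October 11] → overlaps → no.
interview [October 6, October 10] → meets → no.
planning [October 23, October 28] → after → yes.
rehearsal [October 3, October 15] → overlaps → no.
retro [October 13, October 22] → overlapped-by → no.
standup [October 15, October 24] → overlapped-by → no.
Result: planning.

planning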